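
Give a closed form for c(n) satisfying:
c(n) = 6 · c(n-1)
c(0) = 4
Pure geometric recurrence with ratio 6.
By induction c(n) = c(0) · (6)^n = 4 \cdot 6^{n}.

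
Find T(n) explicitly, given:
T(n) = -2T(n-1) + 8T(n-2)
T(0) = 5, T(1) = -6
Characteristic equation: x² + 2x - 8 = 0, which factors as (x - (2))(x - (-4)) = 0.
Roots r₁ = 2, r₂ = -4 (distinct).
General solution: T(n) = A·(2)^n + B·(-4)^n.
From T(0) = 5: A + B = 5.
From T(1) = -6: 2A - 4B = -6.
Solving: A = \frac{7}{3}, B = \frac{8}{3}.
So T(n) = \frac{8 \left(-4\right)^{n}}{3} + \frac{7 \cdot 2^{n}}{3}.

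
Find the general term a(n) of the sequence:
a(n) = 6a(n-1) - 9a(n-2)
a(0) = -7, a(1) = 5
Characteristic equation: x² - 6x + 9 = 0, which is (x - (3))².
Repeated root r = 3.
General solution: a(n) = (A + Bn)·(3)^n.
From a(0) = -7: A = -7.
From a(1) = 5: (A + B)·(3) = 5 ⇒ B = \frac{26}{3}.
So a(n) = \left(\frac{26 n}{3} - 7\right) \cdot (3)^n.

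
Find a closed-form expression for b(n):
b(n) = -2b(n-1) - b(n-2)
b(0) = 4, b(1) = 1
Characteristic equation: x² + 2x + 1 = 0, which is (x - (-1))².
Repeated root r = -1.
General solution: b(n) = (A + Bn)·(-1)^n.
From b(0) = 4: A = 4.
From b(1) = 1: (A + B)·(-1) = 1 ⇒ B = -5.
So b(n) = \left(4 - 5 n\right) \cdot (-1)^n.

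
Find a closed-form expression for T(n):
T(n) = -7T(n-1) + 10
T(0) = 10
First-order linear non-homogeneous.
Homogeneous solution: T_h(n) = A·(-7)^n.
Try constant particular solution T_p = K: K = -7K + 10 ⇒ K = \frac{5}{4}.
General: T(n) = A·(-7)^n + \frac{5}{4}.
Apply T(0) = 10: A + \frac{5}{4} = 10 ⇒ A = \frac{35}{4}.
So T(n) = \frac{35 \left(-7\right)^{n}}{4} + \frac{5}{4}.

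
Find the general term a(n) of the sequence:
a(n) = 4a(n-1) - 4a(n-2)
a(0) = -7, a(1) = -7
Characteristic equation: x² - 4x + 4 = 0, which is (x - (2))².
Repeated root r = 2.
General solution: a(n) = (A + Bn)·(2)^n.
From a(0) = -7: A = -7.
From a(1) = -7: (A + B)·(2) = -7 ⇒ B = \frac{7}{2}.
So a(n) = \left(\frac{7 n}{2} - 7\right) \cdot (2)^n.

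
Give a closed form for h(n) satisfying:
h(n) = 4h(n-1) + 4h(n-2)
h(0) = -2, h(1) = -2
Characteristic equation: x² - 4x - 4 = 0.
Discriminant Δ = (4)² + 4·(4) = 32.
Roots r₁,₂ = (4 ± √32)/2, so r₁ = 2 + 2 \sqrt{2}, r₂ = 2 - 2 \sqrt{2}.
General solution: h(n) = A·r₁^n + B·r₂^n.
From the initial conditions, A + B = -2 and r₁A + r₂B = -2.
Since r₁ - r₂ = √32: A = (-2 - (-2)r₂)/√32 = -1 + \frac{\sqrt{2}}{4}, and B = -2 - A = -1 - \frac{\sqrt{2}}{4}.
So h(n) = \left(-1 + \frac{\sqrt{2}}{4}\right)\left(2 + 2 \sqrt{2}\right)^n + \left(-1 - \frac{\sqrt{2}}{4}\right)\left(2 - 2 \sqrt{2}\right)^n.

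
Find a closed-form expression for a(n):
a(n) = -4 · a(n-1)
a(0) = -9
Pure geometric recurrence with ratio -4.
By induction a(n) = a(0) · (-4)^n = - 9 \left(-4\right)^{n}.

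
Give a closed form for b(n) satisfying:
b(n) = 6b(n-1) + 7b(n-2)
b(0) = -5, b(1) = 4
Characteristic equation: x² - 6x - 7 = 0, which factors as (x - (-1))(x - (7)) = 0.
Roots r₁ = -1, r₂ = 7 (distinct).
General solution: b(n) = A·(-1)^n + B·(7)^n.
From b(0) = -5: A + B = -5.
From b(1) = 4: -A + 7B = 4.
Solving: A = - \frac{39}{8}, B = - \frac{1}{8}.
So b(n) = - \frac{39 \left(-1\right)^{n}}{8} - \frac{7^{n}}{8}.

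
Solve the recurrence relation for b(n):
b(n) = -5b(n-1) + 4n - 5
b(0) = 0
First-order linear with linear forcing.
Homogeneous solution: b_h(n) = A·(-5)^n.
Try particular b_p(n) = pn + q. Substituting:
  pn + q = -5(p(n-1) + q) + 4n - 5.
Matching the n-coefficient: p = -5p + 4 ⇒ p = \frac{2}{3}.
Matching constants: q = 5p - 5q - 5 ⇒ q = - \frac{5}{18}.
General: b(n) = A·(-5)^n + \frac{2 n}{3} - \frac{5}{18}.
Apply b(0) = 0: A - \frac{5}{18} = 0 ⇒ A = \frac{5}{18}.
So b(n) = \frac{5 \left(-5\right)^{n}}{18} + \frac{2 n}{3} - \frac{5}{18}.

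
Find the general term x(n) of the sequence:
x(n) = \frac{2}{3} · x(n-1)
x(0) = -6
Pure geometric recurrence with ratio \frac{2}{3}.
By induction x(n) = x(0) · (\frac{2}{3})^n = - 6 \left(\frac{2}{3}\right)^{n}.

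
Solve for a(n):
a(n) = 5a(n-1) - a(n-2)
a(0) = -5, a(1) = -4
Characteristic equation: x² - 5x + 1 = 0.
Discriminant Δ = (5)² + 4·(-1) = 21.
Roots r₁,₂ = (5 ± √21)/2, so r₁ = \frac{\sqrt{21}}{2} + \frac{5}{2}, r₂ = \frac{5}{2} - \frac{\sqrt{21}}{2}.
General solution: a(n) = A·r₁^n + B·r₂^n.
From the initial conditions, A + B = -5 and r₁A + r₂B = -4.
Since r₁ - r₂ = √21: A = (-4 - (-5)r₂)/√21 = - \frac{5}{2} + \frac{17 \sqrt{21}}{42}, and B = -5 - A = - \frac{5}{2} - \frac{17 \sqrt{21}}{42}.
So a(n) = \left(- \frac{5}{2} + \frac{17 \sqrt{21}}{42}\right)\left(\frac{\sqrt{21}}{2} + \frac{5}{2}\right)^n + \left(- \frac{5}{2} - \frac{17 \sqrt{21}}{42}\right)\left(\frac{5}{2} - \frac{\sqrt{21}}{2}\right)^n.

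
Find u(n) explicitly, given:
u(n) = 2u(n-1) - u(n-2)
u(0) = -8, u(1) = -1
Characteristic equation: x² - 2x + 1 = 0, which is (x - (1))².
Repeated root r = 1.
General solution: u(n) = (A + Bn)·(1)^n.
From u(0) = -8: A = -8.
From u(1) = -1: (A + B)·(1) = -1 ⇒ B = 7.
So u(n) = \left(7 n - 8\right) \cdot (1)^n.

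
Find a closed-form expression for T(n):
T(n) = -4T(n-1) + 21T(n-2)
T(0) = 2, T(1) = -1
Characteristic equation: x² + 4x - 21 = 0, which factors as (x - (3))(x - (-7)) = 0.
Roots r₁ = 3, r₂ = -7 (distinct).
General solution: T(n) = A·(3)^n + B·(-7)^n.
From T(0) = 2: A + B = 2.
From T(1) = -1: 3A - 7B = -1.
Solving: A = \frac{13}{10}, B = \frac{7}{10}.
So T(n) = \frac{7 \left(-7\right)^{n}}{10} + \frac{13 \cdot 3^{n}}{10}.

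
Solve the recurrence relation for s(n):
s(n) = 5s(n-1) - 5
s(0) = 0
First-order linear non-homogeneous.
Homogeneous solution: s_h(n) = A·(5)^n.
Try constant particular solution s_p = K: K = 5K - 5 ⇒ K = \frac{5}{4}.
General: s(n) = A·(5)^n + \frac{5}{4}.
Apply s(0) = 0: A + \frac{5}{4} = 0 ⇒ A = - \frac{5}{4}.
So s(n) = \frac{5}{4} - \frac{5 \cdot 5^{n}}{4}.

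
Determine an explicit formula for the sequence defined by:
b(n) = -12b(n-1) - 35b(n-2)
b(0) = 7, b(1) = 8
Characteristic equation: x² + 12x + 35 = 0, which factors as (x - (-7))(x - (-5)) = 0.
Roots r₁ = -7, r₂ = -5 (distinct).
General solution: b(n) = A·(-7)^n + B·(-5)^n.
From b(0) = 7: A + B = 7.
From b(1) = 8: -7A - 5B = 8.
Solving: A = - \frac{43}{2}, B = \frac{57}{2}.
So b(n) = \frac{57 \left(-5\right)^{n}}{2} - \frac{43 \left(-7\right)^{n}}{2}.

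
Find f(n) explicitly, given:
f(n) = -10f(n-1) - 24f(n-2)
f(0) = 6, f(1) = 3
Characteristic equation: x² + 10x + 24 = 0, which factors as (x - (-4))(x - (-6)) = 0.
Roots r₁ = -4, r₂ = -6 (distinct).
General solution: f(n) = A·(-4)^n + B·(-6)^n.
From f(0) = 6: A + B = 6.
From f(1) = 3: -4A - 6B = 3.
Solving: A = \frac{39}{2}, B = - \frac{27}{2}.
So f(n) = \frac{39 \left(-4\right)^{n}}{2} - \frac{27 \left(-6\right)^{n}}{2}.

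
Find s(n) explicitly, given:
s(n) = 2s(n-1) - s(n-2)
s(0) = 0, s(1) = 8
Characteristic equation: x² - 2x + 1 = 0, which is (x - (1))².
Repeated root r = 1.
General solution: s(n) = (A + Bn)·(1)^n.
From s(0) = 0: A = 0.
From s(1) = 8: (A + B)·(1) = 8 ⇒ B = 8.
So s(n) = \left(8 n\right) \cdot (1)^n.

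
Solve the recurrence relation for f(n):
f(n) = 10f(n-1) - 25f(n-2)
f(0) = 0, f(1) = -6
Characteristic equation: x² - 10x + 25 = 0, which is (x - (5))².
Repeated root r = 5.
General solution: f(n) = (A + Bn)·(5)^n.
From f(0) = 0: A = 0.
From f(1) = -6: (A + B)·(5) = -6 ⇒ B = - \frac{6}{5}.
So f(n) = \left(- \frac{6 n}{5}\right) \cdot (5)^n.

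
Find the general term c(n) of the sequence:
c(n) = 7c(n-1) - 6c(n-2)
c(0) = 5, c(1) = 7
Characteristic equation: x² - 7x + 6 = 0, which factors as (x - (1))(x - (6)) = 0.
Roots r₁ = 1, r₂ = 6 (distinct).
General solution: c(n) = A·(1)^n + B·(6)^n.
From c(0) = 5: A + B = 5.
From c(1) = 7: A + 6B = 7.
Solving: A = \frac{23}{5}, B = \frac{2}{5}.
So c(n) = \frac{2 \cdot 6^{n}}{5} + \frac{23}{5}.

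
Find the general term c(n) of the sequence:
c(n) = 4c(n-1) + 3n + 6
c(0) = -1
First-order linear with linear forcing.
Homogeneous solution: c_h(n) = A·(4)^n.
Try particular c_p(n) = pn + q. Substituting:
  pn + q = 4(p(n-1) + q) + 3n + 6.
Matching the n-coefficient: p = 4p + 3 ⇒ p = -1.
Matching constants: q = -4p + 4q + 6 ⇒ q = - \frac{10}{3}.
General: c(n) = A·(4)^n - n - \frac{10}{3}.
Apply c(0) = -1: A - \frac{10}{3} = -1 ⇒ A = \frac{7}{3}.
So c(n) = \frac{7 \cdot 4^{n}}{3} - n - \frac{10}{3}.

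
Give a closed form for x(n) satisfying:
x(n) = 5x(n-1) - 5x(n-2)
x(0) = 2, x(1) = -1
Characteristic equation: x² - 5x + 5 = 0.
Discriminant Δ = (5)² + 4·(-5) = 5.
Roots r₁,₂ = (5 ± √5)/2, so r₁ = \frac{\sqrt{5}}{2} + \frac{5}{2}, r₂ = \frac{5}{2} - \frac{\sqrt{5}}{2}.
General solution: x(n) = A·r₁^n + B·r₂^n.
From the initial conditions, A + B = 2 and r₁A + r₂B = -1.
Since r₁ - r₂ = √5: A = (-1 - (2)r₂)/√5 = 1 - \frac{6 \sqrt{5}}{5}, and B = 2 - A = 1 + \frac{6 \sqrt{5}}{5}.
So x(n) = \left(1 - \frac{6 \sqrt{5}}{5}\right)\left(\frac{\sqrt{5}}{2} + \frac{5}{2}\right)^n + \left(1 + \frac{6 \sqrt{5}}{5}\right)\left(\frac{5}{2} - \frac{\sqrt{5}}{2}\right)^n.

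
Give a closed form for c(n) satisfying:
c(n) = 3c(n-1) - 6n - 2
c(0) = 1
First-order linear with linear forcing.
Homogeneous solution: c_h(n) = A·(3)^n.
Try particular c_p(n) = pn + q. Substituting:
  pn + q = 3(p(n-1) + q) - 6n - 2.
Matching the n-coefficient: p = 3p - 6 ⇒ p = 3.
Matching constants: q = -3p + 3q - 2 ⇒ q = \frac{11}{2}.
General: c(n) = A·(3)^n + 3 n + \frac{11}{2}.
Apply c(0) = 1: A + \frac{11}{2} = 1 ⇒ A = - \frac{9}{2}.
So c(n) = - \frac{9 \cdot 3^{n}}{2} + 3 n + \frac{11}{2}.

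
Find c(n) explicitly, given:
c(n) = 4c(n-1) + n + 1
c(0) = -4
First-order linear with linear forcing.
Homogeneous solution: c_h(n) = A·(4)^n.
Try particular c_p(n) = pn + q. Substituting:
  pn + q = 4(p(n-1) + q) + n + 1.
Matching the n-coefficient: p = 4p + 1 ⇒ p = - \frac{1}{3}.
Matching constants: q = -4p + 4q + 1 ⇒ q = - \frac{7}{9}.
General: c(n) = A·(4)^n - \frac{n}{3} - \frac{7}{9}.
Apply c(0) = -4: A - \frac{7}{9} = -4 ⇒ A = - \frac{29}{9}.
So c(n) = - \frac{29 \cdot 4^{n}}{9} - \frac{n}{3} - \frac{7}{9}.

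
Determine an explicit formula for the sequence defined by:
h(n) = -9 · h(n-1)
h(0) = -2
Pure geometric recurrence with ratio -9.
By induction h(n) = h(0) · (-9)^n = - 2 \left(-9\right)^{n}.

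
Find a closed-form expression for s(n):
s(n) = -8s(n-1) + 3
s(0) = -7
First-order linear non-homogeneous.
Homogeneous solution: s_h(n) = A·(-8)^n.
Try constant particular solution s_p = K: K = -8K + 3 ⇒ K = \frac{1}{3}.
General: s(n) = A·(-8)^n + \frac{1}{3}.
Apply s(0) = -7: A + \frac{1}{3} = -7 ⇒ A = - \frac{22}{3}.
So s(n) = \frac{1}{3} - \frac{22 \left(-8\right)^{n}}{3}.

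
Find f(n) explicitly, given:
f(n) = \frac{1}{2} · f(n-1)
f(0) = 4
Pure geometric recurrence with ratio \frac{1}{2}.
By induction f(n) = f(0) · (\frac{1}{2})^n = 4 \cdot 2^{- n}.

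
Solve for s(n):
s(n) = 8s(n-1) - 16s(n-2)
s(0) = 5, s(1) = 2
Characteristic equation: x² - 8x + 16 = 0, which is (x - (4))².
Repeated root r = 4.
General solution: s(n) = (A + Bn)·(4)^n.
From s(0) = 5: A = 5.
From s(1) = 2: (A + B)·(4) = 2 ⇒ B = - \frac{9}{2}.
So s(n) = \left(5 - \frac{9 n}{2}\right) \cdot (4)^n.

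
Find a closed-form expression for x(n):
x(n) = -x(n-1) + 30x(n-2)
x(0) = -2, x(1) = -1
Characteristic equation: x² + x - 30 = 0, which factors as (x - (-6))(x - (5)) = 0.
Roots r₁ = -6, r₂ = 5 (distinct).
General solution: x(n) = A·(-6)^n + B·(5)^n.
From x(0) = -2: A + B = -2.
From x(1) = -1: -6A + 5B = -1.
Solving: A = - \frac{9}{11}, B = - \frac{13}{11}.
So x(n) = - \frac{9 \left(-6\right)^{n}}{11} - \frac{13 \cdot 5^{n}}{11}.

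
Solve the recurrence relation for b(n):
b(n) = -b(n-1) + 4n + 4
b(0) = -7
First-order linear with linear forcing.
Homogeneous solution: b_h(n) = A·(-1)^n.
Try particular b_p(n) = pn + q. Substituting:
  pn + q = -(p(n-1) + q) + 4n + 4.
Matching the n-coefficient: p = -p + 4 ⇒ p = 2.
Matching constants: q = p - q + 4 ⇒ q = 3.
General: b(n) = A·(-1)^n + 2 n + 3.
Apply b(0) = -7: A + 3 = -7 ⇒ A = -10.
So b(n) = - 10 \left(-1\right)^{n} + 2 n + 3.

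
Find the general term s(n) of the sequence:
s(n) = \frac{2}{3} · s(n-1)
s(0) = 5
Pure geometric recurrence with ratio \frac{2}{3}.
By induction s(n) = s(0) · (\frac{2}{3})^n = 5 \left(\frac{2}{3}\right)^{n}.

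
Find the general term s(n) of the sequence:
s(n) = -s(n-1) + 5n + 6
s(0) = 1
First-order linear with linear forcing.
Homogeneous solution: s_h(n) = A·(-1)^n.
Try particular s_p(n) = pn + q. Substituting:
  pn + q = -(p(n-1) + q) + 5n + 6.
Matching the n-coefficient: p = -p + 5 ⇒ p = \frac{5}{2}.
Matching constants: q = p - q + 6 ⇒ q = \frac{17}{4}.
General: s(n) = A·(-1)^n + \frac{5 n}{2} + \frac{17}{4}.
Apply s(0) = 1: A + \frac{17}{4} = 1 ⇒ A = - \frac{13}{4}.
So s(n) = - \frac{13 \left(-1\right)^{n}}{4} + \frac{5 n}{2} + \frac{17}{4}.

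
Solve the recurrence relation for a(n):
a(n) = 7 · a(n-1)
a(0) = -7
Pure geometric recurrence with ratio 7.
By induction a(n) = a(0) · (7)^n = - 7 \cdot 7^{n}.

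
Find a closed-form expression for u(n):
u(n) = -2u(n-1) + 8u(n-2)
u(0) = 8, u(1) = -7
Characteristic equation: x² + 2x - 8 = 0, which factors as (x - (-4))(x - (2)) = 0.
Roots r₁ = -4, r₂ = 2 (distinct).
General solution: u(n) = A·(-4)^n + B·(2)^n.
From u(0) = 8: A + B = 8.
From u(1) = -7: -4A + 2B = -7.
Solving: A = \frac{23}{6}, B = \frac{25}{6}.
So u(n) = \frac{23 \left(-4\right)^{n}}{6} + \frac{25 \cdot 2^{n}}{6}.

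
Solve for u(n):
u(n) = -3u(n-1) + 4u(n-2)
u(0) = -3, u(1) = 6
Characteristic equation: x² + 3x - 4 = 0, which factors as (x - (1))(x - (-4)) = 0.
Roots r₁ = 1, r₂ = -4 (distinct).
General solution: u(n) = A·(1)^n + B·(-4)^n.
From u(0) = -3: A + B = -3.
From u(1) = 6: A - 4B = 6.
Solving: A = - \frac{6}{5}, B = - \frac{9}{5}.
So u(n) = - \frac{9 \left(-4\right)^{n}}{5} - \frac{6}{5}.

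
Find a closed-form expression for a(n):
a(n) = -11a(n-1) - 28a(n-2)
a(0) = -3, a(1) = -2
Characteristic equation: x² + 11x + 28 = 0, which factors as (x - (-4))(x - (-7)) = 0.
Roots r₁ = -4, r₂ = -7 (distinct).
General solution: a(n) = A·(-4)^n + B·(-7)^n.
From a(0) = -3: A + B = -3.
From a(1) = -2: -4A - 7B = -2.
Solving: A = - \frac{23}{3}, B = \frac{14}{3}.
So a(n) = - \frac{23 \left(-4\right)^{n}}{3} + \frac{14 \left(-7\right)^{n}}{3}.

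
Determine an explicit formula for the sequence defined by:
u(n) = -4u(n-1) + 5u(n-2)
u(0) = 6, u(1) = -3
Characteristic equation: x² + 4x - 5 = 0, which factors as (x - (1))(x - (-5)) = 0.
Roots r₁ = 1, r₂ = -5 (distinct).
General solution: u(n) = A·(1)^n + B·(-5)^n.
From u(0) = 6: A + B = 6.
From u(1) = -3: A - 5B = -3.
Solving: A = \frac{9}{2}, B = \frac{3}{2}.
So u(n) = \frac{3 \left(-5\right)^{n}}{2} + \frac{9}{2}.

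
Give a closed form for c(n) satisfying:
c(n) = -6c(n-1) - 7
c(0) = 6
First-order linear non-homogeneous.
Homogeneous solution: c_h(n) = A·(-6)^n.
Try constant particular solution c_p = K: K = -6K - 7 ⇒ K = -1.
General: c(n) = A·(-6)^n - 1.
Apply c(0) = 6: A - 1 = 6 ⇒ A = 7.
So c(n) = 7 \left(-6\right)^{n} - 1.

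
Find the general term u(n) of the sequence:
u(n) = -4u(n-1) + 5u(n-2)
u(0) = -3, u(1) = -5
Characteristic equation: x² + 4x - 5 = 0, which factors as (x - (-5))(x - (1)) = 0.
Roots r₁ = -5, r₂ = 1 (distinct).
General solution: u(n) = A·(-5)^n + B·(1)^n.
From u(0) = -3: A + B = -3.
From u(1) = -5: -5A + B = -5.
Solving: A = \frac{1}{3}, B = - \frac{10}{3}.
So u(n) = \frac{\left(-5\right)^{n}}{3} - \frac{10}{3}.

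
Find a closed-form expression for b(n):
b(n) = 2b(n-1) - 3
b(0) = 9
First-order linear non-homogeneous.
Homogeneous solution: b_h(n) = A·(2)^n.
Try constant particular solution b_p = K: K = 2K - 3 ⇒ K = 3.
General: b(n) = A·(2)^n + 3.
Apply b(0) = 9: A + 3 = 9 ⇒ A = 6.
So b(n) = 6 \cdot 2^{n} + 3.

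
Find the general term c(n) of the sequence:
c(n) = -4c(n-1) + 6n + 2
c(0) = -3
First-order linear with linear forcing.
Homogeneous solution: c_h(n) = A·(-4)^n.
Try particular c_p(n) = pn + q. Substituting:
  pn + q = -4(p(n-1) + q) + 6n + 2.
Matching the n-coefficient: p = -4p + 6 ⇒ p = \frac{6}{5}.
Matching constants: q = 4p - 4q + 2 ⇒ q = \frac{34}{25}.
General: c(n) = A·(-4)^n + \frac{6 n}{5} + \frac{34}{25}.
Apply c(0) = -3: A + \frac{34}{25} = -3 ⇒ A = - \frac{109}{25}.
So c(n) = - \frac{109 \left(-4\right)^{n}}{25} + \frac{6 n}{5} + \frac{34}{25}.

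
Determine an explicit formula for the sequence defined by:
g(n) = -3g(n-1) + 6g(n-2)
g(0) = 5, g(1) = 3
Characteristic equation: x² + 3x - 6 = 0.
Discriminant Δ = (-3)² + 4·(6) = 33.
Roots r₁,₂ = (-3 ± √33)/2, so r₁ = - \frac{3}{2} + \frac{\sqrt{33}}{2}, r₂ = - \frac{\sqrt{33}}{2} - \frac{3}{2}.
General solution: g(n) = A·r₁^n + B·r₂^n.
From the initial conditions, A + B = 5 and r₁A + r₂B = 3.
Since r₁ - r₂ = √33: A = (3 - (5)r₂)/√33 = \frac{7 \sqrt{33}}{22} + \frac{5}{2}, and B = 5 - A = \frac{5}{2} - \frac{7 \sqrt{33}}{22}.
So g(n) = \left(\frac{7 \sqrt{33}}{22} + \frac{5}{2}\right)\left(- \frac{3}{2} + \frac{\sqrt{33}}{2}\right)^n + \left(\frac{5}{2} - \frac{7 \sqrt{33}}{22}\right)\left(- \frac{\sqrt{33}}{2} - \frac{3}{2}\right)^n.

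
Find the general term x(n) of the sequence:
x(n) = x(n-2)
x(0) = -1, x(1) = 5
Characteristic equation: x² - 1 = 0, which factors as (x - (-1))(x - (1)) = 0.
Roots r₁ = -1, r₂ = 1 (distinct).
General solution: x(n) = A·(-1)^n + B·(1)^n.
From x(0) = -1: A + B = -1.
From x(1) = 5: -A + B = 5.
Solving: A = -3, B = 2.
So x(n) = 2 - 3 \left(-1\right)^{n}.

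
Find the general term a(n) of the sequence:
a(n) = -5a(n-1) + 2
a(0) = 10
First-order linear non-homogeneous.
Homogeneous solution: a_h(n) = A·(-5)^n.
Try constant particular solution a_p = K: K = -5K + 2 ⇒ K = \frac{1}{3}.
General: a(n) = A·(-5)^n + \frac{1}{3}.
Apply a(0) = 10: A + \frac{1}{3} = 10 ⇒ A = \frac{29}{3}.
So a(n) = \frac{29 \left(-5\right)^{n}}{3} + \frac{1}{3}.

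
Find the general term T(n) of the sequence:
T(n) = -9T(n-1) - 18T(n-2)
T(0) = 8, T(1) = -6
Characteristic equation: x² + 9x + 18 = 0, which factors as (x - (-6))(x - (-3)) = 0.
Roots r₁ = -6, r₂ = -3 (distinct).
General solution: T(n) = A·(-6)^n + B·(-3)^n.
From T(0) = 8: A + B = 8.
From T(1) = -6: -6A - 3B = -6.
Solving: A = -6, B = 14.
So T(n) = 14 \left(-3\right)^{n} - 6 \left(-6\right)^{n}.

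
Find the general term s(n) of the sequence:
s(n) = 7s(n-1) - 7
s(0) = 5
First-order linear non-homogeneous.
Homogeneous solution: s_h(n) = A·(7)^n.
Try constant particular solution s_p = K: K = 7K - 7 ⇒ K = \frac{7}{6}.
General: s(n) = A·(7)^n + \frac{7}{6}.
Apply s(0) = 5: A + \frac{7}{6} = 5 ⇒ A = \frac{23}{6}.
So s(n) = \frac{23 \cdot 7^{n}}{6} + \frac{7}{6}.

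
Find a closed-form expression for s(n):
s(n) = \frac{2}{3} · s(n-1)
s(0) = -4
Pure geometric recurrence with ratio \frac{2}{3}.
By induction s(n) = s(0) · (\frac{2}{3})^n = - 4 \left(\frac{2}{3}\right)^{n}.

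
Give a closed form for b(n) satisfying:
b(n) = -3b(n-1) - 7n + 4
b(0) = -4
First-order linear with linear forcing.
Homogeneous solution: b_h(n) = A·(-3)^n.
Try particular b_p(n) = pn + q. Substituting:
  pn + q = -3(p(n-1) + q) - 7n + 4.
Matching the n-coefficient: p = -3p - 7 ⇒ p = - \frac{7}{4}.
Matching constants: q = 3p - 3q + 4 ⇒ q = - \frac{5}{16}.
General: b(n) = A·(-3)^n - \frac{7 n}{4} - \frac{5}{16}.
Apply b(0) = -4: A - \frac{5}{16} = -4 ⇒ A = - \frac{59}{16}.
So b(n) = - \frac{59 \left(-3\right)^{n}}{16} - \frac{7 n}{4} - \frac{5}{16}.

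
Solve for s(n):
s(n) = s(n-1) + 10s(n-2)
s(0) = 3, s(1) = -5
Characteristic equation: x² - x - 10 = 0.
Discriminant Δ = (1)² + 4·(10) = 41.
Roots r₁,₂ = (1 ± √41)/2, so r₁ = \frac{1}{2} + \frac{\sqrt{41}}{2}, r₂ = \frac{1}{2} - \frac{\sqrt{41}}{2}.
General solution: s(n) = A·r₁^n + B·r₂^n.
From the initial conditions, A + B = 3 and r₁A + r₂B = -5.
Since r₁ - r₂ = √41: A = (-5 - (3)r₂)/√41 = \frac{3}{2} - \frac{13 \sqrt{41}}{82}, and B = 3 - A = \frac{13 \sqrt{41}}{82} + \frac{3}{2}.
So s(n) = \left(\frac{3}{2} - \frac{13 \sqrt{41}}{82}\right)\left(\frac{1}{2} + \frac{\sqrt{41}}{2}\right)^n + \left(\frac{13 \sqrt{41}}{82} + \frac{3}{2}\right)\left(\frac{1}{2} - \frac{\sqrt{41}}{2}\right)^n.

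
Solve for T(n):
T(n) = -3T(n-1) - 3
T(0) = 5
First-order linear non-homogeneous.
Homogeneous solution: T_h(n) = A·(-3)^n.
Try constant particular solution T_p = K: K = -3K - 3 ⇒ K = - \frac{3}{4}.
General: T(n) = A·(-3)^n - \frac{3}{4}.
Apply T(0) = 5: A - \frac{3}{4} = 5 ⇒ A = \frac{23}{4}.
So T(n) = \frac{23 \left(-3\right)^{n}}{4} - \frac{3}{4}.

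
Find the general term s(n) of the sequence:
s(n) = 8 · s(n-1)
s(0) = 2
Pure geometric recurrence with ratio 8.
By induction s(n) = s(0) · (8)^n = 2 \cdot 8^{n}.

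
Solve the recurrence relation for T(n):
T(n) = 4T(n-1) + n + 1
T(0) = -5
First-order linear with linear forcing.
Homogeneous solution: T_h(n) = A·(4)^n.
Try particular T_p(n) = pn + q. Substituting:
  pn + q = 4(p(n-1) + q) + n + 1.
Matching the n-coefficient: p = 4p + 1 ⇒ p = - \frac{1}{3}.
Matching constants: q = -4p + 4q + 1 ⇒ q = - \frac{7}{9}.
General: T(n) = A·(4)^n - \frac{n}{3} - \frac{7}{9}.
Apply T(0) = -5: A - \frac{7}{9} = -5 ⇒ A = - \frac{38}{9}.
So T(n) = - \frac{38 \cdot 4^{n}}{9} - \frac{n}{3} - \frac{7}{9}.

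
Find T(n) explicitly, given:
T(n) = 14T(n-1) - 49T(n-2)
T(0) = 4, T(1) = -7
Characteristic equation: x² - 14x + 49 = 0, which is (x - (7))².
Repeated root r = 7.
General solution: T(n) = (A + Bn)·(7)^n.
From T(0) = 4: A = 4.
From T(1) = -7: (A + B)·(7) = -7 ⇒ B = -5.
So T(n) = \left(4 - 5 n\right) \cdot (7)^n.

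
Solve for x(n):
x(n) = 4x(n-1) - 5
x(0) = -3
First-order linear non-homogeneous.
Homogeneous solution: x_h(n) = A·(4)^n.
Try constant particular solution x_p = K: K = 4K - 5 ⇒ K = \frac{5}{3}.
General: x(n) = A·(4)^n + \frac{5}{3}.
Apply x(0) = -3: A + \frac{5}{3} = -3 ⇒ A = - \frac{14}{3}.
So x(n) = \frac{5}{3} - \frac{14 \cdot 4^{n}}{3}.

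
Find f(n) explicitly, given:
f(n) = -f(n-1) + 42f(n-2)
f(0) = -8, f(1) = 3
Characteristic equation: x² + x - 42 = 0, which factors as (x - (-7))(x - (6)) = 0.
Roots r₁ = -7, r₂ = 6 (distinct).
General solution: f(n) = A·(-7)^n + B·(6)^n.
From f(0) = -8: A + B = -8.
From f(1) = 3: -7A + 6B = 3.
Solving: A = - \frac{51}{13}, B = - \frac{53}{13}.
So f(n) = - \frac{51 \left(-7\right)^{n}}{13} - \frac{53 \cdot 6^{n}}{13}.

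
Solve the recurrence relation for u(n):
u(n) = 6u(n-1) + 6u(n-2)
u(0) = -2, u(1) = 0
Characteristic equation: x² - 6x - 6 = 0.
Discriminant Δ = (6)² + 4·(6) = 60.
Roots r₁,₂ = (6 ± √60)/2, so r₁ = 3 + \sqrt{15}, r₂ = 3 - \sqrt{15}.
General solution: u(n) = A·r₁^n + B·r₂^n.
From the initial conditions, A + B = -2 and r₁A + r₂B = 0.
Since r₁ - r₂ = √60: A = (0 - (-2)r₂)/√60 = -1 + \frac{\sqrt{15}}{5}, and B = -2 - A = -1 - \frac{\sqrt{15}}{5}.
So u(n) = \left(-1 + \frac{\sqrt{15}}{5}\right)\left(3 + \sqrt{15}\right)^n + \left(-1 - \frac{\sqrt{15}}{5}\right)\left(3 - \sqrt{15}\right)^n.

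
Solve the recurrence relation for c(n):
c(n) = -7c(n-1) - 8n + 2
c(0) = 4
First-order linear with linear forcing.
Homogeneous solution: c_h(n) = A·(-7)^n.
Try particular c_p(n) = pn + q. Substituting:
  pn + q = -7(p(n-1) + q) - 8n + 2.
Matching the n-coefficient: p = -7p - 8 ⇒ p = -1.
Matching constants: q = 7p - 7q + 2 ⇒ q = - \frac{5}{8}.
General: c(n) = A·(-7)^n - n - \frac{5}{8}.
Apply c(0) = 4: A - \frac{5}{8} = 4 ⇒ A = \frac{37}{8}.
So c(n) = \frac{37 \left(-7\right)^{n}}{8} - n - \frac{5}{8}.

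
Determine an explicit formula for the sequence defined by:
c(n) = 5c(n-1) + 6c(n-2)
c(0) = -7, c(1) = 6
Characteristic equation: x² - 5x - 6 = 0, which factors as (x - (-1))(x - (6)) = 0.
Roots r₁ = -1, r₂ = 6 (distinct).
General solution: c(n) = A·(-1)^n + B·(6)^n.
From c(0) = -7: A + B = -7.
From c(1) = 6: -A + 6B = 6.
Solving: A = - \frac{48}{7}, B = - \frac{1}{7}.
So c(n) = - \frac{48 \left(-1\right)^{n}}{7} - \frac{6^{n}}{7}.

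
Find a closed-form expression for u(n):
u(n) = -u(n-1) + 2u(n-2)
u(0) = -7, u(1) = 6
Characteristic equation: x² + x - 2 = 0, which factors as (x - (1))(x - (-2)) = 0.
Roots r₁ = 1, r₂ = -2 (distinct).
General solution: u(n) = A·(1)^n + B·(-2)^n.
From u(0) = -7: A + B = -7.
From u(1) = 6: A - 2B = 6.
Solving: A = - \frac{8}{3}, B = - \frac{13}{3}.
So u(n) = - \frac{13 \left(-2\right)^{n}}{3} - \frac{8}{3}.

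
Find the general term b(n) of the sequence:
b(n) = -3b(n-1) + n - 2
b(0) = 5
First-order linear with linear forcing.
Homogeneous solution: b_h(n) = A·(-3)^n.
Try particular b_p(n) = pn + q. Substituting:
  pn + q = -3(p(n-1) + q) + n - 2.
Matching the n-coefficient: p = -3p + 1 ⇒ p = \frac{1}{4}.
Matching constants: q = 3p - 3q - 2 ⇒ q = - \frac{5}{16}.
General: b(n) = A·(-3)^n + \frac{n}{4} - \frac{5}{16}.
Apply b(0) = 5: A - \frac{5}{16} = 5 ⇒ A = \frac{85}{16}.
So b(n) = \frac{85 \left(-3\right)^{n}}{16} + \frac{n}{4} - \frac{5}{16}.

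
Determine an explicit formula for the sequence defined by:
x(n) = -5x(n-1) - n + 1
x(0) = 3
First-order linear with linear forcing.
Homogeneous solution: x_h(n) = A·(-5)^n.
Try particular x_p(n) = pn + q. Substituting:
  pn + q = -5(p(n-1) + q) - n + 1.
Matching the n-coefficient: p = -5p - 1 ⇒ p = - \frac{1}{6}.
Matching constants: q = 5p - 5q + 1 ⇒ q = \frac{1}{36}.
General: x(n) = A·(-5)^n - \frac{n}{6} + \frac{1}{36}.
Apply x(0) = 3: A + \frac{1}{36} = 3 ⇒ A = \frac{107}{36}.
So x(n) = \frac{107 \left(-5\right)^{n}}{36} - \frac{n}{6} + \frac{1}{36}.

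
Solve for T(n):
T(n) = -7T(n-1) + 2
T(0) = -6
First-order linear non-homogeneous.
Homogeneous solution: T_h(n) = A·(-7)^n.
Try constant particular solution T_p = K: K = -7K + 2 ⇒ K = \frac{1}{4}.
General: T(n) = A·(-7)^n + \frac{1}{4}.
Apply T(0) = -6: A + \frac{1}{4} = -6 ⇒ A = - \frac{25}{4}.
So T(n) = \frac{1}{4} - \frac{25 \left(-7\right)^{n}}{4}.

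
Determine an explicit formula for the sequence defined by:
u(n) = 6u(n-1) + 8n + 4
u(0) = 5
First-order linear with linear forcing.
Homogeneous solution: u_h(n) = A·(6)^n.
Try particular u_p(n) = pn + q. Substituting:
  pn + q = 6(p(n-1) + q) + 8n + 4.
Matching the n-coefficient: p = 6p + 8 ⇒ p = - \frac{8}{5}.
Matching constants: q = -6p + 6q + 4 ⇒ q = - \frac{68}{25}.
General: u(n) = A·(6)^n - \frac{8 n}{5} - \frac{68}{25}.
Apply u(0) = 5: A - \frac{68}{25} = 5 ⇒ A = \frac{193}{25}.
So u(n) = \frac{193 \cdot 6^{n}}{25} - \frac{8 n}{5} - \frac{68}{25}.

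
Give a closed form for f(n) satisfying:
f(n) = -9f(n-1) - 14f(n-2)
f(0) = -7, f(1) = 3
Characteristic equation: x² + 9x + 14 = 0, which factors as (x - (-7))(x - (-2)) = 0.
Roots r₁ = -7, r₂ = -2 (distinct).
General solution: f(n) = A·(-7)^n + B·(-2)^n.
From f(0) = -7: A + B = -7.
From f(1) = 3: -7A - 2B = 3.
Solving: A = \frac{11}{5}, B = - \frac{46}{5}.
So f(n) = - \frac{46 \left(-2\right)^{n}}{5} + \frac{11 \left(-7\right)^{n}}{5}.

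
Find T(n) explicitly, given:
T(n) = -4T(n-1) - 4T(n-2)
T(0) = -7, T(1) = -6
Characteristic equation: x² + 4x + 4 = 0, which is (x - (-2))².
Repeated root r = -2.
General solution: T(n) = (A + Bn)·(-2)^n.
From T(0) = -7: A = -7.
From T(1) = -6: (A + B)·(-2) = -6 ⇒ B = 10.
So T(n) = \left(10 n - 7\right) \cdot (-2)^n.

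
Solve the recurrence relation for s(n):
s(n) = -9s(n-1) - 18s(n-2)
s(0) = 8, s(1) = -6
Characteristic equation: x² + 9x + 18 = 0, which factors as (x - (-3))(x - (-6)) = 0.
Roots r₁ = -3, r₂ = -6 (distinct).
General solution: s(n) = A·(-3)^n + B·(-6)^n.
From s(0) = 8: A + B = 8.
From s(1) = -6: -3A - 6B = -6.
Solving: A = 14, B = -6.
So s(n) = 14 \left(-3\right)^{n} - 6 \left(-6\right)^{n}.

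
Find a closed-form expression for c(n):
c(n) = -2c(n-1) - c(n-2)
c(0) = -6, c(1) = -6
Characteristic equation: x² + 2x + 1 = 0, which is (x - (-1))².
Repeated root r = -1.
General solution: c(n) = (A + Bn)·(-1)^n.
From c(0) = -6: A = -6.
From c(1) = -6: (A + B)·(-1) = -6 ⇒ B = 12.
So c(n) = \left(12 n - 6\right) \cdot (-1)^n.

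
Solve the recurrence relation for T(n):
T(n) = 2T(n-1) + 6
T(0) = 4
First-order linear non-homogeneous.
Homogeneous solution: T_h(n) = A·(2)^n.
Try constant particular solution T_p = K: K = 2K + 6 ⇒ K = -6.
General: T(n) = A·(2)^n - 6.
Apply T(0) = 4: A - 6 = 4 ⇒ A = 10.
So T(n) = 10 \cdot 2^{n} - 6.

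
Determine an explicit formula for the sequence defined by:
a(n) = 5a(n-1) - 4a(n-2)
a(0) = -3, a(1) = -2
Characteristic equation: x² - 5x + 4 = 0, which factors as (x - (4))(x - (1)) = 0.
Roots r₁ = 4, r₂ = 1 (distinct).
General solution: a(n) = A·(4)^n + B·(1)^n.
From a(0) = -3: A + B = -3.
From a(1) = -2: 4A + B = -2.
Solving: A = \frac{1}{3}, B = - \frac{10}{3}.
So a(n) = \frac{4^{n}}{3} - \frac{10}{3}.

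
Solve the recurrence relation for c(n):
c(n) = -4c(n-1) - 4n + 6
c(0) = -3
First-order linear with linear forcing.
Homogeneous solution: c_h(n) = A·(-4)^n.
Try particular c_p(n) = pn + q. Substituting:
  pn + q = -4(p(n-1) + q) - 4n + 6.
Matching the n-coefficient: p = -4p - 4 ⇒ p = - \frac{4}{5}.
Matching constants: q = 4p - 4q + 6 ⇒ q = \frac{14}{25}.
General: c(n) = A·(-4)^n - \frac{4 n}{5} + \frac{14}{25}.
Apply c(0) = -3: A + \frac{14}{25} = -3 ⇒ A = - \frac{89}{25}.
So c(n) = - \frac{89 \left(-4\right)^{n}}{25} - \frac{4 n}{5} + \frac{14}{25}.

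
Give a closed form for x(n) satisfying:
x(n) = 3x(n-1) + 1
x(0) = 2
First-order linear non-homogeneous.
Homogeneous solution: x_h(n) = A·(3)^n.
Try constant particular solution x_p = K: K = 3K + 1 ⇒ K = - \frac{1}{2}.
General: x(n) = A·(3)^n - \frac{1}{2}.
Apply x(0) = 2: A - \frac{1}{2} = 2 ⇒ A = \frac{5}{2}.
So x(n) = \frac{5 \cdot 3^{n}}{2} - \frac{1}{2}.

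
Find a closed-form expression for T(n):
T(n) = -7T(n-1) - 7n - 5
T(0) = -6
First-order linear with linear forcing.
Homogeneous solution: T_h(n) = A·(-7)^n.
Try particular T_p(n) = pn + q. Substituting:
  pn + q = -7(p(n-1) + q) - 7n - 5.
Matching the n-coefficient: p = -7p - 7 ⇒ p = - \frac{7}{8}.
Matching constants: q = 7p - 7q - 5 ⇒ q = - \frac{89}{64}.
General: T(n) = A·(-7)^n - \frac{7 n}{8} - \frac{89}{64}.
Apply T(0) = -6: A - \frac{89}{64} = -6 ⇒ A = - \frac{295}{64}.
So T(n) = - \frac{295 \left(-7\right)^{n}}{64} - \frac{7 n}{8} - \frac{89}{64}.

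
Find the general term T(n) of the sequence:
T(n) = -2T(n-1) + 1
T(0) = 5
First-order linear non-homogeneous.
Homogeneous solution: T_h(n) = A·(-2)^n.
Try constant particular solution T_p = K: K = -2K + 1 ⇒ K = \frac{1}{3}.
General: T(n) = A·(-2)^n + \frac{1}{3}.
Apply T(0) = 5: A + \frac{1}{3} = 5 ⇒ A = \frac{14}{3}.
So T(n) = \frac{14 \left(-2\right)^{n}}{3} + \frac{1}{3}.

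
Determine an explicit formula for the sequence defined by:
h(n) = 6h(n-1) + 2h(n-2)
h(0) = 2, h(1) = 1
Characteristic equation: x² - 6x - 2 = 0.
Discriminant Δ = (6)² + 4·(2) = 44.
Roots r₁,₂ = (6 ± √44)/2, so r₁ = 3 + \sqrt{11}, r₂ = 3 - \sqrt{11}.
General solution: h(n) = A·r₁^n + B·r₂^n.
From the initial conditions, A + B = 2 and r₁A + r₂B = 1.
Since r₁ - r₂ = √44: A = (1 - (2)r₂)/√44 = 1 - \frac{5 \sqrt{11}}{22}, and B = 2 - A = \frac{5 \sqrt{11}}{22} + 1.
So h(n) = \left(1 - \frac{5 \sqrt{11}}{22}\right)\left(3 + \sqrt{11}\right)^n + \left(\frac{5 \sqrt{11}}{22} + 1\right)\left(3 - \sqrt{11}\right)^n.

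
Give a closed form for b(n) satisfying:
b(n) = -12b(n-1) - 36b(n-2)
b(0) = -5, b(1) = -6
Characteristic equation: x² + 12x + 36 = 0, which is (x - (-6))².
Repeated root r = -6.
General solution: b(n) = (A + Bn)·(-6)^n.
From b(0) = -5: A = -5.
From b(1) = -6: (A + B)·(-6) = -6 ⇒ B = 6.
So b(n) = \left(6 n - 5\right) \cdot (-6)^n.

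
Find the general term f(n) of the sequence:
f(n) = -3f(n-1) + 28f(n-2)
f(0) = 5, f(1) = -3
Characteristic equation: x² + 3x - 28 = 0, which factors as (x - (-7))(x - (4)) = 0.
Roots r₁ = -7, r₂ = 4 (distinct).
General solution: f(n) = A·(-7)^n + B·(4)^n.
From f(0) = 5: A + B = 5.
From f(1) = -3: -7A + 4B = -3.
Solving: A = \frac{23}{11}, B = \frac{32}{11}.
So f(n) = \frac{23 \left(-7\right)^{n}}{11} + \frac{32 \cdot 4^{n}}{11}.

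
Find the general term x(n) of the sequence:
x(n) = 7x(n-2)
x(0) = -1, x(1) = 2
Characteristic equation: x² - 7 = 0.
Discriminant Δ = (0)² + 4·(7) = 28.
Roots r₁,₂ = (0 ± √28)/2, so r₁ = \sqrt{7}, r₂ = - \sqrt{7}.
General solution: x(n) = A·r₁^n + B·r₂^n.
From the initial conditions, A + B = -1 and r₁A + r₂B = 2.
Since r₁ - r₂ = √28: A = (2 - (-1)r₂)/√28 = - \frac{1}{2} + \frac{\sqrt{7}}{7}, and B = -1 - A = - \frac{1}{2} - \frac{\sqrt{7}}{7}.
So x(n) = \left(- \frac{1}{2} + \frac{\sqrt{7}}{7}\right)\left(\sqrt{7}\right)^n + \left(- \frac{1}{2} - \frac{\sqrt{7}}{7}\right)\left(- \sqrt{7}\right)^n.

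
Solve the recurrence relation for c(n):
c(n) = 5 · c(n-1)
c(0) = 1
Pure geometric recurrence with ratio 5.
By induction c(n) = c(0) · (5)^n = 5^{n}.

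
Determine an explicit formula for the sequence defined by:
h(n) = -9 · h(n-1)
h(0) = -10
Pure geometric recurrence with ratio -9.
By induction h(n) = h(0) · (-9)^n = - 10 \left(-9\right)^{n}.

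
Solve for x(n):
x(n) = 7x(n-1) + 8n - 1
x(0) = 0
First-order linear with linear forcing.
Homogeneous solution: x_h(n) = A·(7)^n.
Try particular x_p(n) = pn + q. Substituting:
  pn + q = 7(p(n-1) + q) + 8n - 1.
Matching the n-coefficient: p = 7p + 8 ⇒ p = - \frac{4}{3}.
Matching constants: q = -7p + 7q - 1 ⇒ q = - \frac{25}{18}.
General: x(n) = A·(7)^n - \frac{4 n}{3} - \frac{25}{18}.
Apply x(0) = 0: A - \frac{25}{18} = 0 ⇒ A = \frac{25}{18}.
So x(n) = \frac{25 \cdot 7^{n}}{18} - \frac{4 n}{3} - \frac{25}{18}.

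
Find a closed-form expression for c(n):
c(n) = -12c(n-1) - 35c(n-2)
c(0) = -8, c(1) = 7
Characteristic equation: x² + 12x + 35 = 0, which factors as (x - (-7))(x - (-5)) = 0.
Roots r₁ = -7, r₂ = -5 (distinct).
General solution: c(n) = A·(-7)^n + B·(-5)^n.
From c(0) = -8: A + B = -8.
From c(1) = 7: -7A - 5B = 7.
Solving: A = \frac{33}{2}, B = - \frac{49}{2}.
So c(n) = - \frac{49 \left(-5\right)^{n}}{2} + \frac{33 \left(-7\right)^{n}}{2}.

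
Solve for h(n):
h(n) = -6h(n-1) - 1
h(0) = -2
First-order linear non-homogeneous.
Homogeneous solution: h_h(n) = A·(-6)^n.
Try constant particular solution h_p = K: K = -6K - 1 ⇒ K = - \frac{1}{7}.
General: h(n) = A·(-6)^n - \frac{1}{7}.
Apply h(0) = -2: A - \frac{1}{7} = -2 ⇒ A = - \frac{13}{7}.
So h(n) = - \frac{13 \left(-6\right)^{n}}{7} - \frac{1}{7}.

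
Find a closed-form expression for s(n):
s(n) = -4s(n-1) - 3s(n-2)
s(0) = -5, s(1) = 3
Characteristic equation: x² + 4x + 3 = 0, which factors as (x - (-1))(x - (-3)) = 0.
Roots r₁ = -1, r₂ = -3 (distinct).
General solution: s(n) = A·(-1)^n + B·(-3)^n.
From s(0) = -5: A + B = -5.
From s(1) = 3: -A - 3B = 3.
Solving: A = -6, B = 1.
So s(n) = - 6 \left(-1\right)^{n} + \left(-3\right)^{n}.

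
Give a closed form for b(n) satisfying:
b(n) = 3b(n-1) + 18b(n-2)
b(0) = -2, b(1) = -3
Characteristic equation: x² - 3x - 18 = 0, which factors as (x - (-3))(x - (6)) = 0.
Roots r₁ = -3, r₂ = 6 (distinct).
General solution: b(n) = A·(-3)^n + B·(6)^n.
From b(0) = -2: A + B = -2.
From b(1) = -3: -3A + 6B = -3.
Solving: A = -1, B = -1.
So b(n) = - \left(-3\right)^{n} - 6^{n}.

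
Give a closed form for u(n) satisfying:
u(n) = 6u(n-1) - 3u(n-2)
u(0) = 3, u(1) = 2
Characteristic equation: x² - 6x + 3 = 0.
Discriminant Δ = (6)² + 4·(-3) = 24.
Roots r₁,₂ = (6 ± √24)/2, so r₁ = \sqrt{6} + 3, r₂ = 3 - \sqrt{6}.
General solution: u(n) = A·r₁^n + B·r₂^n.
From the initial conditions, A + B = 3 and r₁A + r₂B = 2.
Since r₁ - r₂ = √24: A = (2 - (3)r₂)/√24 = \frac{3}{2} - \frac{7 \sqrt{6}}{12}, and B = 3 - A = \frac{7 \sqrt{6}}{12} + \frac{3}{2}.
So u(n) = \left(\frac{3}{2} - \frac{7 \sqrt{6}}{12}\right)\left(\sqrt{6} + 3\right)^n + \left(\frac{7 \sqrt{6}}{12} + \frac{3}{2}\right)\left(3 - \sqrt{6}\right)^n.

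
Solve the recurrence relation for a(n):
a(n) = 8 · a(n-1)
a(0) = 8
Pure geometric recurrence with ratio 8.
By induction a(n) = a(0) · (8)^n = 8 \cdot 8^{n}.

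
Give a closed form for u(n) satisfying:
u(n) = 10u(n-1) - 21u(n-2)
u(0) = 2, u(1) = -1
Characteristic equation: x² - 10x + 21 = 0, which factors as (x - (7))(x - (3)) = 0.
Roots r₁ = 7, r₂ = 3 (distinct).
General solution: u(n) = A·(7)^n + B·(3)^n.
From u(0) = 2: A + B = 2.
From u(1) = -1: 7A + 3B = -1.
Solving: A = - \frac{7}{4}, B = \frac{15}{4}.
So u(n) = \frac{15 \cdot 3^{n}}{4} - \frac{7 \cdot 7^{n}}{4}.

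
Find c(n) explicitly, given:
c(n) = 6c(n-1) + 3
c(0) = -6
First-order linear non-homogeneous.
Homogeneous solution: c_h(n) = A·(6)^n.
Try constant particular solution c_p = K: K = 6K + 3 ⇒ K = - \frac{3}{5}.
General: c(n) = A·(6)^n - \frac{3}{5}.
Apply c(0) = -6: A - \frac{3}{5} = -6 ⇒ A = - \frac{27}{5}.
So c(n) = - \frac{27 \cdot 6^{n}}{5} - \frac{3}{5}.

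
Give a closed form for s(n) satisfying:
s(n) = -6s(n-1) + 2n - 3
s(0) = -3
First-order linear with linear forcing.
Homogeneous solution: s_h(n) = A·(-6)^n.
Try particular s_p(n) = pn + q. Substituting:
  pn + q = -6(p(n-1) + q) + 2n - 3.
Matching the n-coefficient: p = -6p + 2 ⇒ p = \frac{2}{7}.
Matching constants: q = 6p - 6q - 3 ⇒ q = - \frac{9}{49}.
General: s(n) = A·(-6)^n + \frac{2 n}{7} - \frac{9}{49}.
Apply s(0) = -3: A - \frac{9}{49} = -3 ⇒ A = - \frac{138}{49}.
So s(n) = - \frac{138 \left(-6\right)^{n}}{49} + \frac{2 n}{7} - \frac{9}{49}.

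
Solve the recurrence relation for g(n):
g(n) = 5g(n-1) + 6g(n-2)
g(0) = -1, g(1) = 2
Characteristic equation: x² - 5x - 6 = 0, which factors as (x - (6))(x - (-1)) = 0.
Roots r₁ = 6, r₂ = -1 (distinct).
General solution: g(n) = A·(6)^n + B·(-1)^n.
From g(0) = -1: A + B = -1.
From g(1) = 2: 6A - B = 2.
Solving: A = \frac{1}{7}, B = - \frac{8}{7}.
So g(n) = - \frac{8 \left(-1\right)^{n}}{7} + \frac{6^{n}}{7}.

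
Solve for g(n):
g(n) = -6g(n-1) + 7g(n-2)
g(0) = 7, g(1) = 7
Characteristic equation: x² + 6x - 7 = 0, which factors as (x - (-7))(x - (1)) = 0.
Roots r₁ = -7, r₂ = 1 (distinct).
General solution: g(n) = A·(-7)^n + B·(1)^n.
From g(0) = 7: A + B = 7.
From g(1) = 7: -7A + B = 7.
Solving: A = 0, B = 7.
So g(n) = 7.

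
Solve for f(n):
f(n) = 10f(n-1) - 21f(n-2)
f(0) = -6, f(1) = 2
Characteristic equation: x² - 10x + 21 = 0, which factors as (x - (7))(x - (3)) = 0.
Roots r₁ = 7, r₂ = 3 (distinct).
General solution: f(n) = A·(7)^n + B·(3)^n.
From f(0) = -6: A + B = -6.
From f(1) = 2: 7A + 3B = 2.
Solving: A = 5, B = -11.
So f(n) = - 11 \cdot 3^{n} + 5 \cdot 7^{n}.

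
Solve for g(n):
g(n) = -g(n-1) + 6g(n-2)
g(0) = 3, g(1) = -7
Characteristic equation: x² + x - 6 = 0, which factors as (x - (-3))(x - (2)) = 0.
Roots r₁ = -3, r₂ = 2 (distinct).
General solution: g(n) = A·(-3)^n + B·(2)^n.
From g(0) = 3: A + B = 3.
From g(1) = -7: -3A + 2B = -7.
Solving: A = \frac{13}{5}, B = \frac{2}{5}.
So g(n) = \frac{13 \left(-3\right)^{n}}{5} + \frac{2 \cdot 2^{n}}{5}.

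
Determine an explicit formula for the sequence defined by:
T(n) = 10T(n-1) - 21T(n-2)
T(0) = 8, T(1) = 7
Characteristic equation: x² - 10x + 21 = 0, which factors as (x - (3))(x - (7)) = 0.
Roots r₁ = 3, r₂ = 7 (distinct).
General solution: T(n) = A·(3)^n + B·(7)^n.
From T(0) = 8: A + B = 8.
From T(1) = 7: 3A + 7B = 7.
Solving: A = \frac{49}{4}, B = - \frac{17}{4}.
So T(n) = \frac{49 \cdot 3^{n}}{4} - \frac{17 \cdot 7^{n}}{4}.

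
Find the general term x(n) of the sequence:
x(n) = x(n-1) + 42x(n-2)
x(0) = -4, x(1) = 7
Characteristic equation: x² - x - 42 = 0, which factors as (x - (-6))(x - (7)) = 0.
Roots r₁ = -6, r₂ = 7 (distinct).
General solution: x(n) = A·(-6)^n + B·(7)^n.
From x(0) = -4: A + B = -4.
From x(1) = 7: -6A + 7B = 7.
Solving: A = - \frac{35}{13}, B = - \frac{17}{13}.
So x(n) = - \frac{35 \left(-6\right)^{n}}{13} - \frac{17 \cdot 7^{n}}{13}.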